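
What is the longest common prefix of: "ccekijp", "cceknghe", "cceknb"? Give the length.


Words: ccekijp, cceknghe, cceknb
  Position 0: all 'c' => match
  Position 1: all 'c' => match
  Position 2: all 'e' => match
  Position 3: all 'k' => match
  Position 4: ('i', 'n', 'n') => mismatch, stop
LCP = "ccek" (length 4)

4


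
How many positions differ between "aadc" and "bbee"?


Comparing "aadc" and "bbee" position by position:
  Position 0: 'a' vs 'b' => DIFFER
  Position 1: 'a' vs 'b' => DIFFER
  Position 2: 'd' vs 'e' => DIFFER
  Position 3: 'c' vs 'e' => DIFFER
Positions that differ: 4

4


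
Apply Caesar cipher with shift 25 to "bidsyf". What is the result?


Caesar cipher: shift "bidsyf" by 25
  'b' (pos 1) + 25 = pos 0 = 'a'
  'i' (pos 8) + 25 = pos 7 = 'h'
  'd' (pos 3) + 25 = pos 2 = 'c'
  's' (pos 18) + 25 = pos 17 = 'r'
  'y' (pos 24) + 25 = pos 23 = 'x'
  'f' (pos 5) + 25 = pos 4 = 'e'
Result: ahcrxe

ahcrxe


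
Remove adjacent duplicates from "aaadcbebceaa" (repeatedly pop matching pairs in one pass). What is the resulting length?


Input: aaadcbebceaa
Stack-based adjacent duplicate removal:
  Read 'a': push. Stack: a
  Read 'a': matches stack top 'a' => pop. Stack: (empty)
  Read 'a': push. Stack: a
  Read 'd': push. Stack: ad
  Read 'c': push. Stack: adc
  Read 'b': push. Stack: adcb
  Read 'e': push. Stack: adcbe
  Read 'b': push. Stack: adcbeb
  Read 'c': push. Stack: adcbebc
  Read 'e': push. Stack: adcbebce
  Read 'a': push. Stack: adcbebcea
  Read 'a': matches stack top 'a' => pop. Stack: adcbebce
Final stack: "adcbebce" (length 8)

8


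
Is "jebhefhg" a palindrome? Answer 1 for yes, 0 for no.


Input: jebhefhg
Reversed: ghfehbej
  Compare pos 0 ('j') with pos 7 ('g'): MISMATCH
  Compare pos 1 ('e') with pos 6 ('h'): MISMATCH
  Compare pos 2 ('b') with pos 5 ('f'): MISMATCH
  Compare pos 3 ('h') with pos 4 ('e'): MISMATCH
Result: not a palindrome

0


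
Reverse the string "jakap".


Input: jakap
Reading characters right to left:
  Position 4: 'p'
  Position 3: 'a'
  Position 2: 'k'
  Position 1: 'a'
  Position 0: 'j'
Reversed: pakaj

pakaj


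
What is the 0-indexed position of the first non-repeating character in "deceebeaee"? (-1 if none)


Input: deceebeaee
Character frequencies:
  'a': 1
  'b': 1
  'c': 1
  'd': 1
  'e': 6
Scanning left to right for freq == 1:
  Position 0 ('d'): unique! => answer = 0

0


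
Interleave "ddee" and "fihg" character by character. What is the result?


Interleaving "ddee" and "fihg":
  Position 0: 'd' from first, 'f' from second => "df"
  Position 1: 'd' from first, 'i' from second => "di"
  Position 2: 'e' from first, 'h' from second => "eh"
  Position 3: 'e' from first, 'g' from second => "eg"
Result: dfdieheg

dfdieheg


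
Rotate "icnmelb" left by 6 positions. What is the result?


Input: "icnmelb", rotate left by 6
First 6 characters: "icnmel"
Remaining characters: "b"
Concatenate remaining + first: "b" + "icnmel" = "bicnmel"

bicnmel


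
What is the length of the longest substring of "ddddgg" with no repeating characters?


Input: "ddddgg"
Sliding window (track last position of each char):
  Position 0 ('d'): window [0,0] length 1 -- new best
  Position 1 ('d'): repeat (last at 0), move window start to 1
  Position 1 ('d'): window [1,1] length 1
  Position 2 ('d'): repeat (last at 1), move window start to 2
  Position 2 ('d'): window [2,2] length 1
  Position 3 ('d'): repeat (last at 2), move window start to 3
  Position 3 ('d'): window [3,3] length 1
  Position 4 ('g'): window [3,4] length 2 -- new best
  Position 5 ('g'): repeat (last at 4), move window start to 5
  Position 5 ('g'): window [5,5] length 1
Longest substring with no repeats: "dg" with length 2

2


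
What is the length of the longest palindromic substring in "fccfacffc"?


Input: "fccfacffc"
Checking substrings for palindromes:
  [0:4] "fccf" (len 4) => palindrome
  [5:9] "cffc" (len 4) => palindrome
  [1:3] "cc" (len 2) => palindrome
  [6:8] "ff" (len 2) => palindrome
Longest palindromic substring: "fccf" with length 4

4


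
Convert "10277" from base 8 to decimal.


Input: "10277" in base 8
Positional expansion:
  Digit '1' (value 1) x 8^4 = 4096
  Digit '0' (value 0) x 8^3 = 0
  Digit '2' (value 2) x 8^2 = 128
  Digit '7' (value 7) x 8^1 = 56
  Digit '7' (value 7) x 8^0 = 7
Sum = 4287

4287


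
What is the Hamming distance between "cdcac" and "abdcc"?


Comparing "cdcac" and "abdcc" position by position:
  Position 0: 'c' vs 'a' => differ
  Position 1: 'd' vs 'b' => differ
  Position 2: 'c' vs 'd' => differ
  Position 3: 'a' vs 'c' => differ
  Position 4: 'c' vs 'c' => same
Total differences (Hamming distance): 4

4


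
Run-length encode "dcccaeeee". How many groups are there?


Input: dcccaeeee
Scanning for consecutive runs:
  Group 1: 'd' x 1 (positions 0-0)
  Group 2: 'c' x 3 (positions 1-3)
  Group 3: 'a' x 1 (positions 4-4)
  Group 4: 'e' x 4 (positions 5-8)
Total groups: 4

4


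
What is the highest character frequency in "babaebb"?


Input: babaebb
Character counts:
  'a': 2
  'b': 4
  'e': 1
Maximum frequency: 4

4


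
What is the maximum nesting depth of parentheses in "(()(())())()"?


Input: "(()(())())()"
Tracking depth:
  Position 0 '(': depth becomes 1
  Position 1 '(': depth becomes 2
  Position 2 ')': depth becomes 1
  Position 3 '(': depth becomes 2
  Position 4 '(': depth becomes 3
  Position 5 ')': depth becomes 2
  Position 6 ')': depth becomes 1
  Position 7 '(': depth becomes 2
  Position 8 ')': depth becomes 1
  Position 9 ')': depth becomes 0
  Position 10 '(': depth becomes 1
  Position 11 ')': depth becomes 0
Maximum depth reached: 3

3


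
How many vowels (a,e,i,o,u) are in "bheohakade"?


Input: bheohakade
Checking each character:
  'b' at position 0: consonant
  'h' at position 1: consonant
  'e' at position 2: vowel (running total: 1)
  'o' at position 3: vowel (running total: 2)
  'h' at position 4: consonant
  'a' at position 5: vowel (running total: 3)
  'k' at position 6: consonant
  'a' at position 7: vowel (running total: 4)
  'd' at position 8: consonant
  'e' at position 9: vowel (running total: 5)
Total vowels: 5

5


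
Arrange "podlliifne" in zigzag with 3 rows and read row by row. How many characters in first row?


Zigzag "podlliifne" into 3 rows:
Placing characters:
  'p' => row 0
  'o' => row 1
  'd' => row 2
  'l' => row 1
  'l' => row 0
  'i' => row 1
  'i' => row 2
  'f' => row 1
  'n' => row 0
  'e' => row 1
Rows:
  Row 0: "pln"
  Row 1: "olife"
  Row 2: "di"
First row length: 3

3


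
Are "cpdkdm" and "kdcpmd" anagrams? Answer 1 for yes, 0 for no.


Strings: "cpdkdm", "kdcpmd"
Sorted first:  cddkmp
Sorted second: cddkmp
Sorted forms match => anagrams

1


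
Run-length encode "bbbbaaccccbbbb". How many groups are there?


Input: bbbbaaccccbbbb
Scanning for consecutive runs:
  Group 1: 'b' x 4 (positions 0-3)
  Group 2: 'a' x 2 (positions 4-5)
  Group 3: 'c' x 4 (positions 6-9)
  Group 4: 'b' x 4 (positions 10-13)
Total groups: 4

4


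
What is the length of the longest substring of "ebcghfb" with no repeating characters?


Input: "ebcghfb"
Sliding window (track last position of each char):
  Position 0 ('e'): window [0,0] length 1 -- new best
  Position 1 ('b'): window [0,1] length 2 -- new best
  Position 2 ('c'): window [0,2] length 3 -- new best
  Position 3 ('g'): window [0,3] length 4 -- new best
  Position 4 ('h'): window [0,4] length 5 -- new best
  Position 5 ('f'): window [0,5] length 6 -- new best
  Position 6 ('b'): repeat (last at 1), move window start to 2
  Position 6 ('b'): window [2,6] length 5
Longest substring with no repeats: "ebcghf" with length 6

6


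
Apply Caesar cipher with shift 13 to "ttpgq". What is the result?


Caesar cipher: shift "ttpgq" by 13
  't' (pos 19) + 13 = pos 6 = 'g'
  't' (pos 19) + 13 = pos 6 = 'g'
  'p' (pos 15) + 13 = pos 2 = 'c'
  'g' (pos 6) + 13 = pos 19 = 't'
  'q' (pos 16) + 13 = pos 3 = 'd'
Result: ggctd

ggctd


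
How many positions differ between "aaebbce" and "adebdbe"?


Comparing "aaebbce" and "adebdbe" position by position:
  Position 0: 'a' vs 'a' => same
  Position 1: 'a' vs 'd' => DIFFER
  Position 2: 'e' vs 'e' => same
  Position 3: 'b' vs 'b' => same
  Position 4: 'b' vs 'd' => DIFFER
  Position 5: 'c' vs 'b' => DIFFER
  Position 6: 'e' vs 'e' => same
Positions that differ: 3

3


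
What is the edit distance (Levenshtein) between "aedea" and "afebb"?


Computing edit distance: "aedea" -> "afebb"
DP table:
           a    f    e    b    b
      0    1    2    3    4    5
  a   1    0    1    2    3    4
  e   2    1    1    1    2    3
  d   3    2    2    2    2    3
  e   4    3    3    2    3    3
  a   5    4    4    3    3    4
Edit distance = dp[5][5] = 4

4


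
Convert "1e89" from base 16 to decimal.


Input: "1e89" in base 16
Positional expansion:
  Digit '1' (value 1) x 16^3 = 4096
  Digit 'e' (value 14) x 16^2 = 3584
  Digit '8' (value 8) x 16^1 = 128
  Digit '9' (value 9) x 16^0 = 9
Sum = 7817

7817


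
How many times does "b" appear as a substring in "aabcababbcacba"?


Searching for "b" in "aabcababbcacba"
Scanning each position:
  Position 0: "a" => no
  Position 1: "a" => no
  Position 2: "b" => MATCH
  Position 3: "c" => no
  Position 4: "a" => no
  Position 5: "b" => MATCH
  Position 6: "a" => no
  Position 7: "b" => MATCH
  Position 8: "b" => MATCH
  Position 9: "c" => no
  Position 10: "a" => no
  Position 11: "c" => no
  Position 12: "b" => MATCH
  Position 13: "a" => no
Total occurrences: 5

5


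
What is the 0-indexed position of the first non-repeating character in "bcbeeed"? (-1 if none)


Input: bcbeeed
Character frequencies:
  'b': 2
  'c': 1
  'd': 1
  'e': 3
Scanning left to right for freq == 1:
  Position 0 ('b'): freq=2, skip
  Position 1 ('c'): unique! => answer = 1

1


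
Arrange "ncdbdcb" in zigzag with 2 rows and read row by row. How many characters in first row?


Zigzag "ncdbdcb" into 2 rows:
Placing characters:
  'n' => row 0
  'c' => row 1
  'd' => row 0
  'b' => row 1
  'd' => row 0
  'c' => row 1
  'b' => row 0
Rows:
  Row 0: "nddb"
  Row 1: "cbc"
First row length: 4

4


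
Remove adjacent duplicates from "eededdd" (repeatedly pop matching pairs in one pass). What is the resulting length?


Input: eededdd
Stack-based adjacent duplicate removal:
  Read 'e': push. Stack: e
  Read 'e': matches stack top 'e' => pop. Stack: (empty)
  Read 'd': push. Stack: d
  Read 'e': push. Stack: de
  Read 'd': push. Stack: ded
  Read 'd': matches stack top 'd' => pop. Stack: de
  Read 'd': push. Stack: ded
Final stack: "ded" (length 3)

3


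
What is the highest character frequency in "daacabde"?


Input: daacabde
Character counts:
  'a': 3
  'b': 1
  'c': 1
  'd': 2
  'e': 1
Maximum frequency: 3

3


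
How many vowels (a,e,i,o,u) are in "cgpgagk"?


Input: cgpgagk
Checking each character:
  'c' at position 0: consonant
  'g' at position 1: consonant
  'p' at position 2: consonant
  'g' at position 3: consonant
  'a' at position 4: vowel (running total: 1)
  'g' at position 5: consonant
  'k' at position 6: consonant
Total vowels: 1

1


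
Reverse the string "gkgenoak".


Input: gkgenoak
Reading characters right to left:
  Position 7: 'k'
  Position 6: 'a'
  Position 5: 'o'
  Position 4: 'n'
  Position 3: 'e'
  Position 2: 'g'
  Position 1: 'k'
  Position 0: 'g'
Reversed: kaonegkg

kaonegkg


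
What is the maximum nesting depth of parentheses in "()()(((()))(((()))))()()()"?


Input: "()()(((()))(((()))))()()()"
Tracking depth:
  Position 0 '(': depth becomes 1
  Position 1 ')': depth becomes 0
  Position 2 '(': depth becomes 1
  Position 3 ')': depth becomes 0
  Position 4 '(': depth becomes 1
  Position 5 '(': depth becomes 2
  Position 6 '(': depth becomes 3
  Position 7 '(': depth becomes 4
  Position 8 ')': depth becomes 3
  Position 9 ')': depth becomes 2
  Position 10 ')': depth becomes 1
  Position 11 '(': depth becomes 2
  Position 12 '(': depth becomes 3
  Position 13 '(': depth becomes 4
  Position 14 '(': depth becomes 5
  Position 15 ')': depth becomes 4
  Position 16 ')': depth becomes 3
  Position 17 ')': depth becomes 2
  Position 18 ')': depth becomes 1
  Position 19 ')': depth becomes 0
  Position 20 '(': depth becomes 1
  Position 21 ')': depth becomes 0
  Position 22 '(': depth becomes 1
  Position 23 ')': depth becomes 0
  Position 24 '(': depth becomes 1
  Position 25 ')': depth becomes 0
Maximum depth reached: 5

5


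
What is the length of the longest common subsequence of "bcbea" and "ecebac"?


LCS of "bcbea" and "ecebac"
DP table:
           e    c    e    b    a    c
      0    0    0    0    0    0    0
  b   0    0    0    0    1    1    1
  c   0    0    1    1    1    1    2
  b   0    0    1    1    2    2    2
  e   0    1    1    2    2    2    2
  a   0    1    1    2    2    3    3
LCS length = dp[5][6] = 3

3


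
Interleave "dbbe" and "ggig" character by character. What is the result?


Interleaving "dbbe" and "ggig":
  Position 0: 'd' from first, 'g' from second => "dg"
  Position 1: 'b' from first, 'g' from second => "bg"
  Position 2: 'b' from first, 'i' from second => "bi"
  Position 3: 'e' from first, 'g' from second => "eg"
Result: dgbgbieg

dgbgbieg


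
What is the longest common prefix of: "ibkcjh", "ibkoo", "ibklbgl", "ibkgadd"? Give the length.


Words: ibkcjh, ibkoo, ibklbgl, ibkgadd
  Position 0: all 'i' => match
  Position 1: all 'b' => match
  Position 2: all 'k' => match
  Position 3: ('c', 'o', 'l', 'g') => mismatch, stop
LCP = "ibk" (length 3)

3


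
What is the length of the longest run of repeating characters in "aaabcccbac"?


Input: "aaabcccbac"
Scanning for longest run:
  Position 1 ('a'): continues run of 'a', length=2
  Position 2 ('a'): continues run of 'a', length=3
  Position 3 ('b'): new char, reset run to 1
  Position 4 ('c'): new char, reset run to 1
  Position 5 ('c'): continues run of 'c', length=2
  Position 6 ('c'): continues run of 'c', length=3
  Position 7 ('b'): new char, reset run to 1
  Position 8 ('a'): new char, reset run to 1
  Position 9 ('c'): new char, reset run to 1
Longest run: 'a' with length 3

3


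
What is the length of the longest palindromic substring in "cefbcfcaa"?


Input: "cefbcfcaa"
Checking substrings for palindromes:
  [4:7] "cfc" (len 3) => palindrome
  [7:9] "aa" (len 2) => palindrome
Longest palindromic substring: "cfc" with length 3

3


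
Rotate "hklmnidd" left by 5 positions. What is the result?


Input: "hklmnidd", rotate left by 5
First 5 characters: "hklmn"
Remaining characters: "idd"
Concatenate remaining + first: "idd" + "hklmn" = "iddhklmn"

iddhklmn


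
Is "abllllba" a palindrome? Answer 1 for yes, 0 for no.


Input: abllllba
Reversed: abllllba
  Compare pos 0 ('a') with pos 7 ('a'): match
  Compare pos 1 ('b') with pos 6 ('b'): match
  Compare pos 2 ('l') with pos 5 ('l'): match
  Compare pos 3 ('l') with pos 4 ('l'): match
Result: palindrome

1


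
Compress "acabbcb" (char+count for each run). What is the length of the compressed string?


Input: acabbcb
Runs:
  'a' x 1 => "a1"
  'c' x 1 => "c1"
  'a' x 1 => "a1"
  'b' x 2 => "b2"
  'c' x 1 => "c1"
  'b' x 1 => "b1"
Compressed: "a1c1a1b2c1b1"
Compressed length: 12

12


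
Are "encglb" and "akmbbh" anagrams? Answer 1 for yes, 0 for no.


Strings: "encglb", "akmbbh"
Sorted first:  bcegln
Sorted second: abbhkm
Differ at position 0: 'b' vs 'a' => not anagrams

0


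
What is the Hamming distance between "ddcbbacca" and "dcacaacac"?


Comparing "ddcbbacca" and "dcacaacac" position by position:
  Position 0: 'd' vs 'd' => same
  Position 1: 'd' vs 'c' => differ
  Position 2: 'c' vs 'a' => differ
  Position 3: 'b' vs 'c' => differ
  Position 4: 'b' vs 'a' => differ
  Position 5: 'a' vs 'a' => same
  Position 6: 'c' vs 'c' => same
  Position 7: 'c' vs 'a' => differ
  Position 8: 'a' vs 'c' => differ
Total differences (Hamming distance): 6

6


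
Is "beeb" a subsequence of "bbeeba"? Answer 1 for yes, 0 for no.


Check if "beeb" is a subsequence of "bbeeba"
Greedy scan:
  Position 0 ('b'): matches sub[0] = 'b'
  Position 1 ('b'): no match needed
  Position 2 ('e'): matches sub[1] = 'e'
  Position 3 ('e'): matches sub[2] = 'e'
  Position 4 ('b'): matches sub[3] = 'b'
  Position 5 ('a'): no match needed
All 4 characters matched => is a subsequence

1


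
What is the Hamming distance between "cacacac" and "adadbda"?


Comparing "cacacac" and "adadbda" position by position:
  Position 0: 'c' vs 'a' => differ
  Position 1: 'a' vs 'd' => differ
  Position 2: 'c' vs 'a' => differ
  Position 3: 'a' vs 'd' => differ
  Position 4: 'c' vs 'b' => differ
  Position 5: 'a' vs 'd' => differ
  Position 6: 'c' vs 'a' => differ
Total differences (Hamming distance): 7

7


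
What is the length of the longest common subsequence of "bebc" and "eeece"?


LCS of "bebc" and "eeece"
DP table:
           e    e    e    c    e
      0    0    0    0    0    0
  b   0    0    0    0    0    0
  e   0    1    1    1    1    1
  b   0    1    1    1    1    1
  c   0    1    1    1    2    2
LCS length = dp[4][5] = 2

2


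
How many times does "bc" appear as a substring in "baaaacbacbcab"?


Searching for "bc" in "baaaacbacbcab"
Scanning each position:
  Position 0: "ba" => no
  Position 1: "aa" => no
  Position 2: "aa" => no
  Position 3: "aa" => no
  Position 4: "ac" => no
  Position 5: "cb" => no
  Position 6: "ba" => no
  Position 7: "ac" => no
  Position 8: "cb" => no
  Position 9: "bc" => MATCH
  Position 10: "ca" => no
  Position 11: "ab" => no
Total occurrences: 1

1


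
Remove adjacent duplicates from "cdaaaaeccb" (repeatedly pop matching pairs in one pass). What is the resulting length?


Input: cdaaaaeccb
Stack-based adjacent duplicate removal:
  Read 'c': push. Stack: c
  Read 'd': push. Stack: cd
  Read 'a': push. Stack: cda
  Read 'a': matches stack top 'a' => pop. Stack: cd
  Read 'a': push. Stack: cda
  Read 'a': matches stack top 'a' => pop. Stack: cd
  Read 'e': push. Stack: cde
  Read 'c': push. Stack: cdec
  Read 'c': matches stack top 'c' => pop. Stack: cde
  Read 'b': push. Stack: cdeb
Final stack: "cdeb" (length 4)

4


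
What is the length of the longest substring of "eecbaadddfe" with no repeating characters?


Input: "eecbaadddfe"
Sliding window (track last position of each char):
  Position 0 ('e'): window [0,0] length 1 -- new best
  Position 1 ('e'): repeat (last at 0), move window start to 1
  Position 1 ('e'): window [1,1] length 1
  Position 2 ('c'): window [1,2] length 2 -- new best
  Position 3 ('b'): window [1,3] length 3 -- new best
  Position 4 ('a'): window [1,4] length 4 -- new best
  Position 5 ('a'): repeat (last at 4), move window start to 5
  Position 5 ('a'): window [5,5] length 1
  Position 6 ('d'): window [5,6] length 2
  Position 7 ('d'): repeat (last at 6), move window start to 7
  Position 7 ('d'): window [7,7] length 1
  Position 8 ('d'): repeat (last at 7), move window start to 8
  Position 8 ('d'): window [8,8] length 1
  Position 9 ('f'): window [8,9] length 2
  Position 10 ('e'): window [8,10] length 3
Longest substring with no repeats: "ecba" with length 4

4


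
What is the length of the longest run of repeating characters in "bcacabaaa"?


Input: "bcacabaaa"
Scanning for longest run:
  Position 1 ('c'): new char, reset run to 1
  Position 2 ('a'): new char, reset run to 1
  Position 3 ('c'): new char, reset run to 1
  Position 4 ('a'): new char, reset run to 1
  Position 5 ('b'): new char, reset run to 1
  Position 6 ('a'): new char, reset run to 1
  Position 7 ('a'): continues run of 'a', length=2
  Position 8 ('a'): continues run of 'a', length=3
Longest run: 'a' with length 3

3


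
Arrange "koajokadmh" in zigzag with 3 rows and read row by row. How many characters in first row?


Zigzag "koajokadmh" into 3 rows:
Placing characters:
  'k' => row 0
  'o' => row 1
  'a' => row 2
  'j' => row 1
  'o' => row 0
  'k' => row 1
  'a' => row 2
  'd' => row 1
  'm' => row 0
  'h' => row 1
Rows:
  Row 0: "kom"
  Row 1: "ojkdh"
  Row 2: "aa"
First row length: 3

3


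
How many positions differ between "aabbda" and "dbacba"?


Comparing "aabbda" and "dbacba" position by position:
  Position 0: 'a' vs 'd' => DIFFER
  Position 1: 'a' vs 'b' => DIFFER
  Position 2: 'b' vs 'a' => DIFFER
  Position 3: 'b' vs 'c' => DIFFER
  Position 4: 'd' vs 'b' => DIFFER
  Position 5: 'a' vs 'a' => same
Positions that differ: 5

5


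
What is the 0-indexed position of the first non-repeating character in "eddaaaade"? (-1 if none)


Input: eddaaaade
Character frequencies:
  'a': 4
  'd': 3
  'e': 2
Scanning left to right for freq == 1:
  Position 0 ('e'): freq=2, skip
  Position 1 ('d'): freq=3, skip
  Position 2 ('d'): freq=3, skip
  Position 3 ('a'): freq=4, skip
  Position 4 ('a'): freq=4, skip
  Position 5 ('a'): freq=4, skip
  Position 6 ('a'): freq=4, skip
  Position 7 ('d'): freq=3, skip
  Position 8 ('e'): freq=2, skip
  No unique character found => answer = -1

-1


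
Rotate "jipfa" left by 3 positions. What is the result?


Input: "jipfa", rotate left by 3
First 3 characters: "jip"
Remaining characters: "fa"
Concatenate remaining + first: "fa" + "jip" = "fajip"

fajip


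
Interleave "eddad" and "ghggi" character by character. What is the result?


Interleaving "eddad" and "ghggi":
  Position 0: 'e' from first, 'g' from second => "eg"
  Position 1: 'd' from first, 'h' from second => "dh"
  Position 2: 'd' from first, 'g' from second => "dg"
  Position 3: 'a' from first, 'g' from second => "ag"
  Position 4: 'd' from first, 'i' from second => "di"
Result: egdhdgagdi

egdhdgagdi


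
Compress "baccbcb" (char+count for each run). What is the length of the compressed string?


Input: baccbcb
Runs:
  'b' x 1 => "b1"
  'a' x 1 => "a1"
  'c' x 2 => "c2"
  'b' x 1 => "b1"
  'c' x 1 => "c1"
  'b' x 1 => "b1"
Compressed: "b1a1c2b1c1b1"
Compressed length: 12

12


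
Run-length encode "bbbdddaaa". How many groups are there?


Input: bbbdddaaa
Scanning for consecutive runs:
  Group 1: 'b' x 3 (positions 0-2)
  Group 2: 'd' x 3 (positions 3-5)
  Group 3: 'a' x 3 (positions 6-8)
Total groups: 3

3


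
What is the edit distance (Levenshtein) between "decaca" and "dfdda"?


Computing edit distance: "decaca" -> "dfdda"
DP table:
           d    f    d    d    a
      0    1    2    3    4    5
  d   1    0    1    2    3    4
  e   2    1    1    2    3    4
  c   3    2    2    2    3    4
  a   4    3    3    3    3    3
  c   5    4    4    4    4    4
  a   6    5    5    5    5    4
Edit distance = dp[6][5] = 4

4


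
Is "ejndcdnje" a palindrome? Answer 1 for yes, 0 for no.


Input: ejndcdnje
Reversed: ejndcdnje
  Compare pos 0 ('e') with pos 8 ('e'): match
  Compare pos 1 ('j') with pos 7 ('j'): match
  Compare pos 2 ('n') with pos 6 ('n'): match
  Compare pos 3 ('d') with pos 5 ('d'): match
Result: palindrome

1


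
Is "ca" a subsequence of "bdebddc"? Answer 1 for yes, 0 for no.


Check if "ca" is a subsequence of "bdebddc"
Greedy scan:
  Position 0 ('b'): no match needed
  Position 1 ('d'): no match needed
  Position 2 ('e'): no match needed
  Position 3 ('b'): no match needed
  Position 4 ('d'): no match needed
  Position 5 ('d'): no match needed
  Position 6 ('c'): matches sub[0] = 'c'
Only matched 1/2 characters => not a subsequence

0


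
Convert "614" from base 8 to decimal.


Input: "614" in base 8
Positional expansion:
  Digit '6' (value 6) x 8^2 = 384
  Digit '1' (value 1) x 8^1 = 8
  Digit '4' (value 4) x 8^0 = 4
Sum = 396

396


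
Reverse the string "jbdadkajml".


Input: jbdadkajml
Reading characters right to left:
  Position 9: 'l'
  Position 8: 'm'
  Position 7: 'j'
  Position 6: 'a'
  Position 5: 'k'
  Position 4: 'd'
  Position 3: 'a'
  Position 2: 'd'
  Position 1: 'b'
  Position 0: 'j'
Reversed: lmjakdadbj

lmjakdadbj


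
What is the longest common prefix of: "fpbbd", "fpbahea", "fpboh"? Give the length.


Words: fpbbd, fpbahea, fpboh
  Position 0: all 'f' => match
  Position 1: all 'p' => match
  Position 2: all 'b' => match
  Position 3: ('b', 'a', 'o') => mismatch, stop
LCP = "fpb" (length 3)

3


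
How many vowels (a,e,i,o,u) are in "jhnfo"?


Input: jhnfo
Checking each character:
  'j' at position 0: consonant
  'h' at position 1: consonant
  'n' at position 2: consonant
  'f' at position 3: consonant
  'o' at position 4: vowel (running total: 1)
Total vowels: 1

1


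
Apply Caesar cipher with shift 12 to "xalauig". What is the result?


Caesar cipher: shift "xalauig" by 12
  'x' (pos 23) + 12 = pos 9 = 'j'
  'a' (pos 0) + 12 = pos 12 = 'm'
  'l' (pos 11) + 12 = pos 23 = 'x'
  'a' (pos 0) + 12 = pos 12 = 'm'
  'u' (pos 20) + 12 = pos 6 = 'g'
  'i' (pos 8) + 12 = pos 20 = 'u'
  'g' (pos 6) + 12 = pos 18 = 's'
Result: jmxmgus

jmxmgus


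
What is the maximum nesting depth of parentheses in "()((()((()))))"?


Input: "()((()((()))))"
Tracking depth:
  Position 0 '(': depth becomes 1
  Position 1 ')': depth becomes 0
  Position 2 '(': depth becomes 1
  Position 3 '(': depth becomes 2
  Position 4 '(': depth becomes 3
  Position 5 ')': depth becomes 2
  Position 6 '(': depth becomes 3
  Position 7 '(': depth becomes 4
  Position 8 '(': depth becomes 5
  Position 9 ')': depth becomes 4
  Position 10 ')': depth becomes 3
  Position 11 ')': depth becomes 2
  Position 12 ')': depth becomes 1
  Position 13 ')': depth becomes 0
Maximum depth reached: 5

5


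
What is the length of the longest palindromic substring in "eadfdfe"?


Input: "eadfdfe"
Checking substrings for palindromes:
  [2:5] "dfd" (len 3) => palindrome
  [3:6] "fdf" (len 3) => palindrome
Longest palindromic substring: "dfd" with length 3

3


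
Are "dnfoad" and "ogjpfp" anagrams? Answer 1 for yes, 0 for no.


Strings: "dnfoad", "ogjpfp"
Sorted first:  addfno
Sorted second: fgjopp
Differ at position 0: 'a' vs 'f' => not anagrams

0


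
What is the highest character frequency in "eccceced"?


Input: eccceced
Character counts:
  'c': 4
  'd': 1
  'e': 3
Maximum frequency: 4

4


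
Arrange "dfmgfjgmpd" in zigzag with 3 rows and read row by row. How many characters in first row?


Zigzag "dfmgfjgmpd" into 3 rows:
Placing characters:
  'd' => row 0
  'f' => row 1
  'm' => row 2
  'g' => row 1
  'f' => row 0
  'j' => row 1
  'g' => row 2
  'm' => row 1
  'p' => row 0
  'd' => row 1
Rows:
  Row 0: "dfp"
  Row 1: "fgjmd"
  Row 2: "mg"
First row length: 3

3


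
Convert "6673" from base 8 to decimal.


Input: "6673" in base 8
Positional expansion:
  Digit '6' (value 6) x 8^3 = 3072
  Digit '6' (value 6) x 8^2 = 384
  Digit '7' (value 7) x 8^1 = 56
  Digit '3' (value 3) x 8^0 = 3
Sum = 3515

3515


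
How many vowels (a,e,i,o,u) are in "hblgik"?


Input: hblgik
Checking each character:
  'h' at position 0: consonant
  'b' at position 1: consonant
  'l' at position 2: consonant
  'g' at position 3: consonant
  'i' at position 4: vowel (running total: 1)
  'k' at position 5: consonant
Total vowels: 1

1


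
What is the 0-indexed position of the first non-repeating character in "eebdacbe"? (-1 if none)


Input: eebdacbe
Character frequencies:
  'a': 1
  'b': 2
  'c': 1
  'd': 1
  'e': 3
Scanning left to right for freq == 1:
  Position 0 ('e'): freq=3, skip
  Position 1 ('e'): freq=3, skip
  Position 2 ('b'): freq=2, skip
  Position 3 ('d'): unique! => answer = 3

3


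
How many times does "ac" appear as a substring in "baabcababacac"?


Searching for "ac" in "baabcababacac"
Scanning each position:
  Position 0: "ba" => no
  Position 1: "aa" => no
  Position 2: "ab" => no
  Position 3: "bc" => no
  Position 4: "ca" => no
  Position 5: "ab" => no
  Position 6: "ba" => no
  Position 7: "ab" => no
  Position 8: "ba" => no
  Position 9: "ac" => MATCH
  Position 10: "ca" => no
  Position 11: "ac" => MATCH
Total occurrences: 2

2


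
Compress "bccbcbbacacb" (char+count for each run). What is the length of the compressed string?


Input: bccbcbbacacb
Runs:
  'b' x 1 => "b1"
  'c' x 2 => "c2"
  'b' x 1 => "b1"
  'c' x 1 => "c1"
  'b' x 2 => "b2"
  'a' x 1 => "a1"
  'c' x 1 => "c1"
  'a' x 1 => "a1"
  'c' x 1 => "c1"
  'b' x 1 => "b1"
Compressed: "b1c2b1c1b2a1c1a1c1b1"
Compressed length: 20

20


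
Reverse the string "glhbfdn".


Input: glhbfdn
Reading characters right to left:
  Position 6: 'n'
  Position 5: 'd'
  Position 4: 'f'
  Position 3: 'b'
  Position 2: 'h'
  Position 1: 'l'
  Position 0: 'g'
Reversed: ndfbhlg

ndfbhlg


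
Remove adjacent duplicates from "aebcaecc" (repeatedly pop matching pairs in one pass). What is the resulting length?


Input: aebcaecc
Stack-based adjacent duplicate removal:
  Read 'a': push. Stack: a
  Read 'e': push. Stack: ae
  Read 'b': push. Stack: aeb
  Read 'c': push. Stack: aebc
  Read 'a': push. Stack: aebca
  Read 'e': push. Stack: aebcae
  Read 'c': push. Stack: aebcaec
  Read 'c': matches stack top 'c' => pop. Stack: aebcae
Final stack: "aebcae" (length 6)

6


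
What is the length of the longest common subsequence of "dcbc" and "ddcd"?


LCS of "dcbc" and "ddcd"
DP table:
           d    d    c    d
      0    0    0    0    0
  d   0    1    1    1    1
  c   0    1    1    2    2
  b   0    1    1    2    2
  c   0    1    1    2    2
LCS length = dp[4][4] = 2

2


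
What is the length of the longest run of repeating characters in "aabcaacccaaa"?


Input: "aabcaacccaaa"
Scanning for longest run:
  Position 1 ('a'): continues run of 'a', length=2
  Position 2 ('b'): new char, reset run to 1
  Position 3 ('c'): new char, reset run to 1
  Position 4 ('a'): new char, reset run to 1
  Position 5 ('a'): continues run of 'a', length=2
  Position 6 ('c'): new char, reset run to 1
  Position 7 ('c'): continues run of 'c', length=2
  Position 8 ('c'): continues run of 'c', length=3
  Position 9 ('a'): new char, reset run to 1
  Position 10 ('a'): continues run of 'a', length=2
  Position 11 ('a'): continues run of 'a', length=3
Longest run: 'c' with length 3

3


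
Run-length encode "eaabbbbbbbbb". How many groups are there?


Input: eaabbbbbbbbb
Scanning for consecutive runs:
  Group 1: 'e' x 1 (positions 0-0)
  Group 2: 'a' x 2 (positions 1-2)
  Group 3: 'b' x 9 (positions 3-11)
Total groups: 3

3


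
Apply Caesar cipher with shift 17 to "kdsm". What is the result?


Caesar cipher: shift "kdsm" by 17
  'k' (pos 10) + 17 = pos 1 = 'b'
  'd' (pos 3) + 17 = pos 20 = 'u'
  's' (pos 18) + 17 = pos 9 = 'j'
  'm' (pos 12) + 17 = pos 3 = 'd'
Result: bujd

bujd


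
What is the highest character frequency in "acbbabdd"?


Input: acbbabdd
Character counts:
  'a': 2
  'b': 3
  'c': 1
  'd': 2
Maximum frequency: 3

3


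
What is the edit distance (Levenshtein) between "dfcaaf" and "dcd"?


Computing edit distance: "dfcaaf" -> "dcd"
DP table:
           d    c    d
      0    1    2    3
  d   1    0    1    2
  f   2    1    1    2
  c   3    2    1    2
  a   4    3    2    2
  a   5    4    3    3
  f   6    5    4    4
Edit distance = dp[6][3] = 4

4


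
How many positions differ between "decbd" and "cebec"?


Comparing "decbd" and "cebec" position by position:
  Position 0: 'd' vs 'c' => DIFFER
  Position 1: 'e' vs 'e' => same
  Position 2: 'c' vs 'b' => DIFFER
  Position 3: 'b' vs 'e' => DIFFER
  Position 4: 'd' vs 'c' => DIFFER
Positions that differ: 4

4


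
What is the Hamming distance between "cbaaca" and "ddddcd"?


Comparing "cbaaca" and "ddddcd" position by position:
  Position 0: 'c' vs 'd' => differ
  Position 1: 'b' vs 'd' => differ
  Position 2: 'a' vs 'd' => differ
  Position 3: 'a' vs 'd' => differ
  Position 4: 'c' vs 'c' => same
  Position 5: 'a' vs 'd' => differ
Total differences (Hamming distance): 5

5


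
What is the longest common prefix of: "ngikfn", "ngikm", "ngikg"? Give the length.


Words: ngikfn, ngikm, ngikg
  Position 0: all 'n' => match
  Position 1: all 'g' => match
  Position 2: all 'i' => match
  Position 3: all 'k' => match
  Position 4: ('f', 'm', 'g') => mismatch, stop
LCP = "ngik" (length 4)

4


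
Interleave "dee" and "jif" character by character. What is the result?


Interleaving "dee" and "jif":
  Position 0: 'd' from first, 'j' from second => "dj"
  Position 1: 'e' from first, 'i' from second => "ei"
  Position 2: 'e' from first, 'f' from second => "ef"
Result: djeief

djeief


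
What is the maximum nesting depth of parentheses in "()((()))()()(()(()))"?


Input: "()((()))()()(()(()))"
Tracking depth:
  Position 0 '(': depth becomes 1
  Position 1 ')': depth becomes 0
  Position 2 '(': depth becomes 1
  Position 3 '(': depth becomes 2
  Position 4 '(': depth becomes 3
  Position 5 ')': depth becomes 2
  Position 6 ')': depth becomes 1
  Position 7 ')': depth becomes 0
  Position 8 '(': depth becomes 1
  Position 9 ')': depth becomes 0
  Position 10 '(': depth becomes 1
  Position 11 ')': depth becomes 0
  Position 12 '(': depth becomes 1
  Position 13 '(': depth becomes 2
  Position 14 ')': depth becomes 1
  Position 15 '(': depth becomes 2
  Position 16 '(': depth becomes 3
  Position 17 ')': depth becomes 2
  Position 18 ')': depth becomes 1
  Position 19 ')': depth becomes 0
Maximum depth reached: 3

3


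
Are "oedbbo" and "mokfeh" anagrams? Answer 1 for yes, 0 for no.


Strings: "oedbbo", "mokfeh"
Sorted first:  bbdeoo
Sorted second: efhkmo
Differ at position 0: 'b' vs 'e' => not anagrams

0


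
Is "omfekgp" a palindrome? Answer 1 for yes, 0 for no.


Input: omfekgp
Reversed: pgkefmo
  Compare pos 0 ('o') with pos 6 ('p'): MISMATCH
  Compare pos 1 ('m') with pos 5 ('g'): MISMATCH
  Compare pos 2 ('f') with pos 4 ('k'): MISMATCH
Result: not a palindrome

0


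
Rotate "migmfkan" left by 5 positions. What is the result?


Input: "migmfkan", rotate left by 5
First 5 characters: "migmf"
Remaining characters: "kan"
Concatenate remaining + first: "kan" + "migmf" = "kanmigmf"

kanmigmf


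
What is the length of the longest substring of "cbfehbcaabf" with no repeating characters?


Input: "cbfehbcaabf"
Sliding window (track last position of each char):
  Position 0 ('c'): window [0,0] length 1 -- new best
  Position 1 ('b'): window [0,1] length 2 -- new best
  Position 2 ('f'): window [0,2] length 3 -- new best
  Position 3 ('e'): window [0,3] length 4 -- new best
  Position 4 ('h'): window [0,4] length 5 -- new best
  Position 5 ('b'): repeat (last at 1), move window start to 2
  Position 5 ('b'): window [2,5] length 4
  Position 6 ('c'): window [2,6] length 5
  Position 7 ('a'): window [2,7] length 6 -- new best
  Position 8 ('a'): repeat (last at 7), move window start to 8
  Position 8 ('a'): window [8,8] length 1
  Position 9 ('b'): window [8,9] length 2
  Position 10 ('f'): window [8,10] length 3
Longest substring with no repeats: "fehbca" with length 6

6


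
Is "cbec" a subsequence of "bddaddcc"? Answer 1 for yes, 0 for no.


Check if "cbec" is a subsequence of "bddaddcc"
Greedy scan:
  Position 0 ('b'): no match needed
  Position 1 ('d'): no match needed
  Position 2 ('d'): no match needed
  Position 3 ('a'): no match needed
  Position 4 ('d'): no match needed
  Position 5 ('d'): no match needed
  Position 6 ('c'): matches sub[0] = 'c'
  Position 7 ('c'): no match needed
Only matched 1/4 characters => not a subsequence

0


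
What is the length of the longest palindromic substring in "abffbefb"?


Input: "abffbefb"
Checking substrings for palindromes:
  [1:5] "bffb" (len 4) => palindrome
  [2:4] "ff" (len 2) => palindrome
Longest palindromic substring: "bffb" with length 4

4


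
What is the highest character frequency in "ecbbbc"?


Input: ecbbbc
Character counts:
  'b': 3
  'c': 2
  'e': 1
Maximum frequency: 3

3


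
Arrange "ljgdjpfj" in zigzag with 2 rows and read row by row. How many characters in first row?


Zigzag "ljgdjpfj" into 2 rows:
Placing characters:
  'l' => row 0
  'j' => row 1
  'g' => row 0
  'd' => row 1
  'j' => row 0
  'p' => row 1
  'f' => row 0
  'j' => row 1
Rows:
  Row 0: "lgjf"
  Row 1: "jdpj"
First row length: 4

4


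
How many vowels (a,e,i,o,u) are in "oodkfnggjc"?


Input: oodkfnggjc
Checking each character:
  'o' at position 0: vowel (running total: 1)
  'o' at position 1: vowel (running total: 2)
  'd' at position 2: consonant
  'k' at position 3: consonant
  'f' at position 4: consonant
  'n' at position 5: consonant
  'g' at position 6: consonant
  'g' at position 7: consonant
  'j' at position 8: consonant
  'c' at position 9: consonant
Total vowels: 2

2


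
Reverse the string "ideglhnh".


Input: ideglhnh
Reading characters right to left:
  Position 7: 'h'
  Position 6: 'n'
  Position 5: 'h'
  Position 4: 'l'
  Position 3: 'g'
  Position 2: 'e'
  Position 1: 'd'
  Position 0: 'i'
Reversed: hnhlgedi

hnhlgedi


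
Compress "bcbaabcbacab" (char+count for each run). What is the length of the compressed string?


Input: bcbaabcbacab
Runs:
  'b' x 1 => "b1"
  'c' x 1 => "c1"
  'b' x 1 => "b1"
  'a' x 2 => "a2"
  'b' x 1 => "b1"
  'c' x 1 => "c1"
  'b' x 1 => "b1"
  'a' x 1 => "a1"
  'c' x 1 => "c1"
  'a' x 1 => "a1"
  'b' x 1 => "b1"
Compressed: "b1c1b1a2b1c1b1a1c1a1b1"
Compressed length: 22

22


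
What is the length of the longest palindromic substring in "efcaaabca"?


Input: "efcaaabca"
Checking substrings for palindromes:
  [3:6] "aaa" (len 3) => palindrome
  [3:5] "aa" (len 2) => palindrome
  [4:6] "aa" (len 2) => palindrome
Longest palindromic substring: "aaa" with length 3

3


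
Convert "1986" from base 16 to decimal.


Input: "1986" in base 16
Positional expansion:
  Digit '1' (value 1) x 16^3 = 4096
  Digit '9' (value 9) x 16^2 = 2304
  Digit '8' (value 8) x 16^1 = 128
  Digit '6' (value 6) x 16^0 = 6
Sum = 6534

6534


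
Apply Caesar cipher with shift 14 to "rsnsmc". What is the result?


Caesar cipher: shift "rsnsmc" by 14
  'r' (pos 17) + 14 = pos 5 = 'f'
  's' (pos 18) + 14 = pos 6 = 'g'
  'n' (pos 13) + 14 = pos 1 = 'b'
  's' (pos 18) + 14 = pos 6 = 'g'
  'm' (pos 12) + 14 = pos 0 = 'a'
  'c' (pos 2) + 14 = pos 16 = 'q'
Result: fgbgaq

fgbgaq


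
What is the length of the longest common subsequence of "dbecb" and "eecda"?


LCS of "dbecb" and "eecda"
DP table:
           e    e    c    d    a
      0    0    0    0    0    0
  d   0    0    0    0    1    1
  b   0    0    0    0    1    1
  e   0    1    1    1    1    1
  c   0    1    1    2    2    2
  b   0    1    1    2    2    2
LCS length = dp[5][5] = 2

2


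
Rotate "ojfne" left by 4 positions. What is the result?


Input: "ojfne", rotate left by 4
First 4 characters: "ojfn"
Remaining characters: "e"
Concatenate remaining + first: "e" + "ojfn" = "eojfn"

eojfn


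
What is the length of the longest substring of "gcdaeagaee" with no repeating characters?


Input: "gcdaeagaee"
Sliding window (track last position of each char):
  Position 0 ('g'): window [0,0] length 1 -- new best
  Position 1 ('c'): window [0,1] length 2 -- new best
  Position 2 ('d'): window [0,2] length 3 -- new best
  Position 3 ('a'): window [0,3] length 4 -- new best
  Position 4 ('e'): window [0,4] length 5 -- new best
  Position 5 ('a'): repeat (last at 3), move window start to 4
  Position 5 ('a'): window [4,5] length 2
  Position 6 ('g'): window [4,6] length 3
  Position 7 ('a'): repeat (last at 5), move window start to 6
  Position 7 ('a'): window [6,7] length 2
  Position 8 ('e'): window [6,8] length 3
  Position 9 ('e'): repeat (last at 8), move window start to 9
  Position 9 ('e'): window [9,9] length 1
Longest substring with no repeats: "gcdae" with length 5

5


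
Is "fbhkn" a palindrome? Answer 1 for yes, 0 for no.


Input: fbhkn
Reversed: nkhbf
  Compare pos 0 ('f') with pos 4 ('n'): MISMATCH
  Compare pos 1 ('b') with pos 3 ('k'): MISMATCH
Result: not a palindrome

0


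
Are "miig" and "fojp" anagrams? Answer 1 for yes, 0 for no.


Strings: "miig", "fojp"
Sorted first:  giim
Sorted second: fjop
Differ at position 0: 'g' vs 'f' => not anagrams

0


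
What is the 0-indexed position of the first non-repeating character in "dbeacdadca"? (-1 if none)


Input: dbeacdadca
Character frequencies:
  'a': 3
  'b': 1
  'c': 2
  'd': 3
  'e': 1
Scanning left to right for freq == 1:
  Position 0 ('d'): freq=3, skip
  Position 1 ('b'): unique! => answer = 1

1
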